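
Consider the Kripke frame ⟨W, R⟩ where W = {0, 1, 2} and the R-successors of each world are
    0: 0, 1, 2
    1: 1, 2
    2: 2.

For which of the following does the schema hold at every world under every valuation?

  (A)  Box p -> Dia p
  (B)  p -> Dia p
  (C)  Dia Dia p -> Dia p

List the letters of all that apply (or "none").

R is reflexive: each world relates to itself.
R is transitive: R is closed under composition.
R is serial: every world has an R-successor.
(A) axiom D: valid iff R is serial. R is serial — valid.
(B) p -> Dia p (the dual of axiom T) characterises the reflexive frames. R is reflexive — valid.
(C) Dia Dia p -> Dia p (the dual of axiom 4) characterises the transitive frames. R is transitive — valid.

A, B, C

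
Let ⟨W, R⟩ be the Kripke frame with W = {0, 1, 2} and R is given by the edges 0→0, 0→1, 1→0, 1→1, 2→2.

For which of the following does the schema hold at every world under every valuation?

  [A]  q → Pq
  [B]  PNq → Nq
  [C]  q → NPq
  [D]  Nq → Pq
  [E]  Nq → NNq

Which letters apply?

R is reflexive: each world relates to itself.
R is symmetric: every R-edge is matched by its reverse.
R is transitive: R is closed under composition.
R is euclidean: any two R-successors of the same world are R-related.
R is serial: every world has an R-successor.
(A) q → Pq is the dual of axiom T, which corresponds to reflexivity. R is reflexive — valid.
(B) PNq → Nq is the dual of axiom 5, which corresponds to the euclidean property. R is euclidean — valid.
(C) q → NPq is axiom B, which corresponds to symmetry. R is symmetric — valid.
(D) Nq → Pq (axiom D) characterises the serial frames. R is serial — valid.
(E) axiom 4: valid iff R is transitive. R is transitive — valid.

A, B, C, D, E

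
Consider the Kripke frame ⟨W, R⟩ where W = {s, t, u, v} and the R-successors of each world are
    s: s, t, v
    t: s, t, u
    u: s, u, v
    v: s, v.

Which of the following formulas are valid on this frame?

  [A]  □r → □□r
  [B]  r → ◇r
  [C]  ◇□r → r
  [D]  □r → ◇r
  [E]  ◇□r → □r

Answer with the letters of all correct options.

R is reflexive: each world relates to itself.
R is not symmetric: t R u but not u R t.
R is not transitive: s R t and t R u but not s R u.
R is not euclidean: s R t and s R v but not t R v.
R is serial: every world has an R-successor.
(A) □r → □□r (axiom 4) characterises the transitive frames. R is not transitive — not valid.
(B) r → ◇r is the dual of axiom T, which corresponds to reflexivity. R is reflexive — valid.
(C) ◇□r → r is the dual of axiom B; it is valid on a frame exactly when R is symmetric. R is not symmetric, so not valid.
(D) □r → ◇r is axiom D; it is valid on a frame exactly when R is serial. R is serial, so valid.
(E) ◇□r → □r (the dual of axiom 5) characterises the euclidean frames. R is not euclidean — not valid.

B, D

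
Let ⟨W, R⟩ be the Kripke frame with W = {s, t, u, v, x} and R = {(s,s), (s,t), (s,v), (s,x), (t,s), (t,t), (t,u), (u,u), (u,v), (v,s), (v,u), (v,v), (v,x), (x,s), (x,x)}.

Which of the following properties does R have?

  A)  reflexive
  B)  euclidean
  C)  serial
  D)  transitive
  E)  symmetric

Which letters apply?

A, C

(A) reflexive: each world relates to itself.
(B) not euclidean: s R t and s R v but not t R v.
(C) serial: every world has an R-successor.
(D) not transitive: s R t and t R u but not s R u.
(E) not symmetric: t R u but not u R t.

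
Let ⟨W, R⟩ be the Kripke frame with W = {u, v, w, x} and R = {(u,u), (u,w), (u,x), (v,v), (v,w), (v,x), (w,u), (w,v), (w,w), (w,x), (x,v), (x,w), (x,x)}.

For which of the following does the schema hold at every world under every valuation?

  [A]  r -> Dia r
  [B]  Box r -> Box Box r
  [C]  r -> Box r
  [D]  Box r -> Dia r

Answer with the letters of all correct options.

A, D

R is reflexive: each world relates to itself.
R is not transitive: u R w and w R v but not u R v.
R is serial: every world has an R-successor.
R is not a subset of the identity: u R w with u ≠ w.
(A) r -> Dia r is the dual of axiom T; it is valid on a frame exactly when R is reflexive. R is reflexive, so valid.
(B) axiom 4: valid iff R is transitive. R is not transitive — not valid.
(C) r -> Box r (equivalent to ◇p→p) corresponds to R being a subset of the identity. Here R ⊄ identity, so not valid.
(D) Box r -> Dia r (axiom D) characterises the serial frames. R is serial — valid.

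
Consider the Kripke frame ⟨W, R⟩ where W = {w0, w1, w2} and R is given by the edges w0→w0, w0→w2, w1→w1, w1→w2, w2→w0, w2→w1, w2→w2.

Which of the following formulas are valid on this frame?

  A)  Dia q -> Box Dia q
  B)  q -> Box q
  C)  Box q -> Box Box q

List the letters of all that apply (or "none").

R is not transitive: w0 R w2 and w2 R w1 but not w0 R w1.
R is not euclidean: w2 R w0 and w2 R w1 but not w0 R w1.
R is not a subset of the identity: w0 R w2 with w0 ≠ w2.
(A) Dia q -> Box Dia q is axiom 5; it is valid on a frame exactly when R is euclidean. R is not euclidean, so not valid.
(B) q -> Box q is equivalent to ◇p→p; it holds exactly when R ⊆ identity. Here R ⊄ identity — not valid.
(C) Box q -> Box Box q (axiom 4) characterises the transitive frames. R is not transitive — not valid.

none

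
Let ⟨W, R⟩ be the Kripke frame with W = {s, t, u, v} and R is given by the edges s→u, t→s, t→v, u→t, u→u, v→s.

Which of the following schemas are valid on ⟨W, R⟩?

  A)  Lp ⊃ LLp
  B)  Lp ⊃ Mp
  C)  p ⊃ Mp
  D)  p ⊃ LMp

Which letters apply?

B

R is not reflexive: not s R s.
R is not symmetric: s R u but not u R s.
R is not transitive: s R u and u R t but not s R t.
R is serial: every world has an R-successor.
(A) axiom 4: valid iff R is transitive. R is not transitive — not valid.
(B) Lp ⊃ Mp (axiom D) characterises the serial frames. R is serial — valid.
(C) p ⊃ Mp (the dual of axiom T) characterises the reflexive frames. R is not reflexive — not valid.
(D) p ⊃ LMp is axiom B, which corresponds to symmetry. R is not symmetric — not valid.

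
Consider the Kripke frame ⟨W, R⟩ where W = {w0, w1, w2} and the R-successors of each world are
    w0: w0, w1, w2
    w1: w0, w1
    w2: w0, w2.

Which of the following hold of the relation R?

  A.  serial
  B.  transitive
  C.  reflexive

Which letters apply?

A, C

(A) serial: every world has an R-successor.
(B) not transitive: w1 R w0 and w0 R w2 but not w1 R w2.
(C) reflexive: each world relates to itself.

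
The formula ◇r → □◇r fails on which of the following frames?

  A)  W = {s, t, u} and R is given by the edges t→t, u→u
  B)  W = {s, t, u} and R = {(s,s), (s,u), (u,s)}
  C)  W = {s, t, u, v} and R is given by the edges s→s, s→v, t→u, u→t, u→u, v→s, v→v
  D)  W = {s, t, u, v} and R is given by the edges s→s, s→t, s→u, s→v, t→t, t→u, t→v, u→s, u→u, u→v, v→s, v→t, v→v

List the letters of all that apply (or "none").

The schema ◇r → □◇r is axiom 5; it is valid on a frame iff R is euclidean.
(A) R is euclidean (any two R-successors of the same world are R-related), so the schema is valid here.
(B) R is not euclidean (s R u and s R u but not u R u), so the schema fails here.
(C) R is not euclidean (u R t and u R t but not t R t), so the schema fails here.
(D) R is not euclidean (s R t and s R s but not t R s), so the schema fails here.

B, C, D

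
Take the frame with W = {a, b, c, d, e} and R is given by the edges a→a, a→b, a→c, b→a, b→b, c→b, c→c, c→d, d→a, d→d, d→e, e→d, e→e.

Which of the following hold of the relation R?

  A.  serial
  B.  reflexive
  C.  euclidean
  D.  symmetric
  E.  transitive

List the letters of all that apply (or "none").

(A) serial: every world has an R-successor.
(B) reflexive: each world relates to itself.
(C) not euclidean: a R b and a R c but not b R c.
(D) not symmetric: a R c but not c R a.
(E) not transitive: a R c and c R d but not a R d.

A, B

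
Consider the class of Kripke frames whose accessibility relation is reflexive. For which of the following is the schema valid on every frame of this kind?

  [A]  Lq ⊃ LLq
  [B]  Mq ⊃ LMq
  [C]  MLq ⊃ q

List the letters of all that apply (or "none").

none

A reflexive relation is serial.
(A) axiom 4: valid iff R is transitive. Such an R need not be transitive — not valid.
(B) Mq ⊃ LMq (axiom 5) characterises the euclidean frames. Such an R need not be euclidean — not valid.
(C) the dual of axiom B: valid iff R is symmetric. Such an R need not be symmetric — not valid.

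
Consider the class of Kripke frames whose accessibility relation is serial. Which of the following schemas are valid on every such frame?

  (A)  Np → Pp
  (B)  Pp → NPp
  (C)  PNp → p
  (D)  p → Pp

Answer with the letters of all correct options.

(A) Np → Pp (axiom D) characterises the serial frames. Every such R is serial — valid.
(B) Pp → NPp is axiom 5, which corresponds to the euclidean property. Such an R need not be euclidean — not valid.
(C) the dual of axiom B: valid iff R is symmetric. Such an R need not be symmetric — not valid.
(D) p → Pp is the dual of axiom T; it is valid on a frame exactly when R is reflexive. Such an R need not be reflexive, so not valid.

A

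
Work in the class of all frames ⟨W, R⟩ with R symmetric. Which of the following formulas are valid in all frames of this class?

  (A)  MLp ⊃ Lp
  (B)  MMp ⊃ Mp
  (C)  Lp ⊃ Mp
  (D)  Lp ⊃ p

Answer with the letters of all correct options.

none

(A) MLp ⊃ Lp (the dual of axiom 5) characterises the euclidean frames. Such an R need not be euclidean — not valid.
(B) MMp ⊃ Mp is the dual of axiom 4; it is valid on a frame exactly when R is transitive. Such an R need not be transitive, so not valid.
(C) Lp ⊃ Mp (axiom D) characterises the serial frames. Such an R need not be serial — not valid.
(D) axiom T: valid iff R is reflexive. Such an R need not be reflexive — not valid.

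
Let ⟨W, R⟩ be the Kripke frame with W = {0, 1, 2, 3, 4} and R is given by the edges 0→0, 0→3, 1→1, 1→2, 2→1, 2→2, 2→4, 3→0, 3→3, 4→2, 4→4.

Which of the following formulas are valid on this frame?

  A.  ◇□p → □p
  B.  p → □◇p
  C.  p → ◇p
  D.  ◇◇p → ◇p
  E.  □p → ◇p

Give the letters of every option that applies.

R is reflexive: each world relates to itself.
R is symmetric: every R-edge is matched by its reverse.
R is not transitive: 1 R 2 and 2 R 4 but not 1 R 4.
R is not euclidean: 2 R 1 and 2 R 4 but not 1 R 4.
R is serial: every world has an R-successor.
(A) ◇□p → □p (the dual of axiom 5) characterises the euclidean frames. R is not euclidean — not valid.
(B) p → □◇p (axiom B) characterises the symmetric frames. R is symmetric — valid.
(C) p → ◇p (the dual of axiom T) characterises the reflexive frames. R is reflexive — valid.
(D) the dual of axiom 4: valid iff R is transitive. R is not transitive — not valid.
(E) axiom D: valid iff R is serial. R is serial — valid.

B, C, E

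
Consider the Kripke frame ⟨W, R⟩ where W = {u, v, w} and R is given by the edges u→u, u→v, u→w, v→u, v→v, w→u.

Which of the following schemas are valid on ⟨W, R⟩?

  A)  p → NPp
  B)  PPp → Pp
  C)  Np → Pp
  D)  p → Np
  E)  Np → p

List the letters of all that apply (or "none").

A, C

R is not reflexive: not w R w.
R is symmetric: every R-edge is matched by its reverse.
R is not transitive: v R u and u R w but not v R w.
R is serial: every world has an R-successor.
R is not a subset of the identity: u R v with u ≠ v.
(A) p → NPp is axiom B; it is valid on a frame exactly when R is symmetric. R is symmetric, so valid.
(B) PPp → Pp is the dual of axiom 4; it is valid on a frame exactly when R is transitive. R is not transitive, so not valid.
(C) Np → Pp is axiom D, which corresponds to seriality. R is serial — valid.
(D) p → Np is valid only on frames where every R-edge is a self-loop. Here R ⊄ identity — not valid.
(E) Np → p is axiom T, which corresponds to reflexivity. R is not reflexive — not valid.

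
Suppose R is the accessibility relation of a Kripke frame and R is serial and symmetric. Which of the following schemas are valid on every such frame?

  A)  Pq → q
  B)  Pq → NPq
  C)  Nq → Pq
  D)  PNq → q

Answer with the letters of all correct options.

C, D

(A) Pq → q is the converse of T; it holds exactly when R ⊆ identity. Such an R need not be a subset of the identity — not valid.
(B) axiom 5: valid iff R is euclidean. Such an R need not be euclidean — not valid.
(C) Nq → Pq is axiom D, which corresponds to seriality. Every such R is serial — valid.
(D) PNq → q is the dual of axiom B; it is valid on a frame exactly when R is symmetric. Every such R is symmetric, so valid.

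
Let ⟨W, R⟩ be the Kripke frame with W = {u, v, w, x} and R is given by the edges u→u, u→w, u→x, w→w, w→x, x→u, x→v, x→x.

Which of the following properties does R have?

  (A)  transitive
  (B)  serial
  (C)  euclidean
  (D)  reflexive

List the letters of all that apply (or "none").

(A) not transitive: u R x and x R v but not u R v.
(B) not serial: v has no R-successor.
(C) not euclidean: u R w and u R u but not w R u.
(D) not reflexive: not v R v.

none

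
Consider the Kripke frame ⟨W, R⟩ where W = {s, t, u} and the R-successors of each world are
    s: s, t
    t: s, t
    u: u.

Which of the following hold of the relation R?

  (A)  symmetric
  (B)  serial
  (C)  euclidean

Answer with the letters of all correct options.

A, B, C

(A) symmetric: every R-edge is matched by its reverse.
(B) serial: every world has an R-successor.
(C) euclidean: any two R-successors of the same world are R-related.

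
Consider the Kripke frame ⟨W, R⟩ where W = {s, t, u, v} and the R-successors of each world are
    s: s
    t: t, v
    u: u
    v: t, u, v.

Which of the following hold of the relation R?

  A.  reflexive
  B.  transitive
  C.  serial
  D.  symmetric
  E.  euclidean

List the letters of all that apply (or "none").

A, C

(A) reflexive: each world relates to itself.
(B) not transitive: t R v and v R u but not t R u.
(C) serial: every world has an R-successor.
(D) not symmetric: v R u but not u R v.
(E) not euclidean: v R t and v R u but not t R u.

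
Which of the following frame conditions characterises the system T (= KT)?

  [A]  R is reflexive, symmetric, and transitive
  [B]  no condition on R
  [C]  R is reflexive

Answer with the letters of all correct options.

(A) this class determines S5, not T (= KT).
(B) this class determines K, not T (= KT).
(C) T (= KT) is sound and complete for exactly this class.

C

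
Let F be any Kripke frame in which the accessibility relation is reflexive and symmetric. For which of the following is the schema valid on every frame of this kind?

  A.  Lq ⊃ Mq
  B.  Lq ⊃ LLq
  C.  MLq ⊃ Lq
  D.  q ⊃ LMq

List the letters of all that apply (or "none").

A, D

Reflexive relations are serial.
(A) Lq ⊃ Mq (axiom D) characterises the serial frames. Every such R is serial — valid.
(B) Lq ⊃ LLq (axiom 4) characterises the transitive frames. Such an R need not be transitive — not valid.
(C) the dual of axiom 5: valid iff R is euclidean. Such an R need not be euclidean — not valid.
(D) q ⊃ LMq is axiom B; it is valid on a frame exactly when R is symmetric. Every such R is symmetric, so valid.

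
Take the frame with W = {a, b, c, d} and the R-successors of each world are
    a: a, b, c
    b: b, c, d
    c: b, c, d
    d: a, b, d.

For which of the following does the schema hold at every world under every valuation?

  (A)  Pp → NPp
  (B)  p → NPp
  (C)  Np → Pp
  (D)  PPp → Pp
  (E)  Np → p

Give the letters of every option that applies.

R is reflexive: each world relates to itself.
R is not symmetric: a R b but not b R a.
R is not transitive: a R b and b R d but not a R d.
R is not euclidean: a R b and a R a but not b R a.
R is serial: every world has an R-successor.
(A) axiom 5: valid iff R is euclidean. R is not euclidean — not valid.
(B) p → NPp (axiom B) characterises the symmetric frames. R is not symmetric — not valid.
(C) Np → Pp is axiom D; it is valid on a frame exactly when R is serial. R is serial, so valid.
(D) the dual of axiom 4: valid iff R is transitive. R is not transitive — not valid.
(E) axiom T: valid iff R is reflexive. R is reflexive — valid.

C, E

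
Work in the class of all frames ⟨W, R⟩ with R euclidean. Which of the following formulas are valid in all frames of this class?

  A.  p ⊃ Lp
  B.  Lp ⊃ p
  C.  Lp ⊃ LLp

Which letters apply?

none

(A) p ⊃ Lp is equivalent to ◇p→p; it holds exactly when R ⊆ identity. Such an R need not be a subset of the identity — not valid.
(B) Lp ⊃ p is axiom T, which corresponds to reflexivity. Such an R need not be reflexive — not valid.
(C) Lp ⊃ LLp is axiom 4, which corresponds to transitivity. Such an R need not be transitive — not valid.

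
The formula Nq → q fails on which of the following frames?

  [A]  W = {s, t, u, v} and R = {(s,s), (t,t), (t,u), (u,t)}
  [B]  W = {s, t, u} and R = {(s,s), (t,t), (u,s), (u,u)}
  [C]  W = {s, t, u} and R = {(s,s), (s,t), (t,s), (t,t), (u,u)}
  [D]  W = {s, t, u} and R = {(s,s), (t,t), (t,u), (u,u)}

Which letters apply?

The schema Nq → q is axiom T; it is valid on a frame iff R is reflexive.
(A) R is not reflexive (not u R u), so the schema fails here.
(B) R is reflexive (each world relates to itself), so the schema is valid here.
(C) R is reflexive (each world relates to itself), so the schema is valid here.
(D) R is reflexive (each world relates to itself), so the schema is valid here.

A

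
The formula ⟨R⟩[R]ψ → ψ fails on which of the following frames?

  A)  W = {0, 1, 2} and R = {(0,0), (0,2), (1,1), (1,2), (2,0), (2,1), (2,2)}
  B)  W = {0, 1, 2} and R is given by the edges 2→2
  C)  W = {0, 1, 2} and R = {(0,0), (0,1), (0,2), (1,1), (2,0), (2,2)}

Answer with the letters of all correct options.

The schema ⟨R⟩[R]ψ → ψ is the dual of axiom B; it is valid on a frame iff R is symmetric.
(A) R is symmetric (every R-edge is matched by its reverse), so the schema is valid here.
(B) R is symmetric (every R-edge is matched by its reverse), so the schema is valid here.
(C) R is not symmetric (0 R 1 but not 1 R 0), so the schema fails here.

C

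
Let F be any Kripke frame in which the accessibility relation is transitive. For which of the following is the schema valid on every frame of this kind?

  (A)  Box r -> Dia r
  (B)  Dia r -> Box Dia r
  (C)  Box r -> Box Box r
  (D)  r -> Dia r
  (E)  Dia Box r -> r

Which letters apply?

(A) Box r -> Dia r is axiom D; it is valid on a frame exactly when R is serial. Such an R need not be serial, so not valid.
(B) Dia r -> Box Dia r is axiom 5, which corresponds to the euclidean property. Such an R need not be euclidean — not valid.
(C) axiom 4: valid iff R is transitive. Every such R is transitive — valid.
(D) the dual of axiom T: valid iff R is reflexive. Such an R need not be reflexive — not valid.
(E) Dia Box r -> r (the dual of axiom B) characterises the symmetric frames. Such an R need not be symmetric — not valid.

C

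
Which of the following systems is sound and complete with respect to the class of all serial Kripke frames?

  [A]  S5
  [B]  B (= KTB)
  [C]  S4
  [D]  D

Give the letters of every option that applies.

(A) S5 is determined by the class of reflexive, symmetric, and transitive frames.
(B) B (= KTB) is determined by the class of reflexive and symmetric frames.
(C) S4 is determined by the class of reflexive and transitive frames.
(D) D is determined by exactly this class.

D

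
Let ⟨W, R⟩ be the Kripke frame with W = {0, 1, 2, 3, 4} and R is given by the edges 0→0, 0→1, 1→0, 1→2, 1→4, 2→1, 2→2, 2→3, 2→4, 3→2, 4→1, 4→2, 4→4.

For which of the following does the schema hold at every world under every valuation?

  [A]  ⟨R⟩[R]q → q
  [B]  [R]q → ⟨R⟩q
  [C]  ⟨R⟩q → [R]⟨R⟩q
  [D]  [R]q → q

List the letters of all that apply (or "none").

R is not reflexive: not 1 R 1.
R is symmetric: every R-edge is matched by its reverse.
R is not euclidean: 1 R 0 and 1 R 2 but not 0 R 2.
R is serial: every world has an R-successor.
(A) ⟨R⟩[R]q → q (the dual of axiom B) characterises the symmetric frames. R is symmetric — valid.
(B) axiom D: valid iff R is serial. R is serial — valid.
(C) ⟨R⟩q → [R]⟨R⟩q (axiom 5) characterises the euclidean frames. R is not euclidean — not valid.
(D) axiom T: valid iff R is reflexive. R is not reflexive — not valid.

A, B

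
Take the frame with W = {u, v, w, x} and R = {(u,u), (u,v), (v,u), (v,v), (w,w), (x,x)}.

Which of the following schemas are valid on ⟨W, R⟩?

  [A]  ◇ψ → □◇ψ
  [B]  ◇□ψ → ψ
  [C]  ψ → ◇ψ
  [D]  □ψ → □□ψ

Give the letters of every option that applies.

R is reflexive: each world relates to itself.
R is symmetric: every R-edge is matched by its reverse.
R is transitive: R is closed under composition.
R is euclidean: any two R-successors of the same world are R-related.
(A) ◇ψ → □◇ψ is axiom 5, which corresponds to the euclidean property. R is euclidean — valid.
(B) ◇□ψ → ψ is the dual of axiom B; it is valid on a frame exactly when R is symmetric. R is symmetric, so valid.
(C) ψ → ◇ψ is the dual of axiom T; it is valid on a frame exactly when R is reflexive. R is reflexive, so valid.
(D) □ψ → □□ψ (axiom 4) characterises the transitive frames. R is transitive — valid.

A, B, C, D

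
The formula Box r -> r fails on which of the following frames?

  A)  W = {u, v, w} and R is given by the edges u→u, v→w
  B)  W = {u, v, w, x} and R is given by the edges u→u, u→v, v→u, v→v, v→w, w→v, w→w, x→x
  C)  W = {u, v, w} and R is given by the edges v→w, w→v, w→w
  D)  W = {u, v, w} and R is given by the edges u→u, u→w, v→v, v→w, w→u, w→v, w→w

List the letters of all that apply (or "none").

The schema Box r -> r is axiom T; it is valid on a frame iff R is reflexive.
(A) R is not reflexive (not v R v), so the schema fails here.
(B) R is reflexive (each world relates to itself), so the schema is valid here.
(C) R is not reflexive (not u R u), so the schema fails here.
(D) R is reflexive (each world relates to itself), so the schema is valid here.

A, C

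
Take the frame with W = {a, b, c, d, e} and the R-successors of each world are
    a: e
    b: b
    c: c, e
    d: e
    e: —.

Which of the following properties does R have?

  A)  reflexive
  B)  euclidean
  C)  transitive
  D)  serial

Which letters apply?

(A) not reflexive: not a R a.
(B) not euclidean: c R e and c R c but not e R c.
(C) transitive: R is closed under composition.
(D) not serial: e has no R-successor.

C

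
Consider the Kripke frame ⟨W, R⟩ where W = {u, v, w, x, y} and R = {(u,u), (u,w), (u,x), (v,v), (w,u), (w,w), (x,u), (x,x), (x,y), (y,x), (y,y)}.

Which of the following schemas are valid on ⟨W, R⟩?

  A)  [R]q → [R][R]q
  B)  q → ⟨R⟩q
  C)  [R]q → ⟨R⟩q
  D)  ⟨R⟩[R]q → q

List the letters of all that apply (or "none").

B, C, D

R is reflexive: each world relates to itself.
R is symmetric: every R-edge is matched by its reverse.
R is not transitive: u R x and x R y but not u R y.
R is serial: every world has an R-successor.
(A) [R]q → [R][R]q is axiom 4, which corresponds to transitivity. R is not transitive — not valid.
(B) q → ⟨R⟩q is the dual of axiom T; it is valid on a frame exactly when R is reflexive. R is reflexive, so valid.
(C) [R]q → ⟨R⟩q is axiom D, which corresponds to seriality. R is serial — valid.
(D) ⟨R⟩[R]q → q is the dual of axiom B, which corresponds to symmetry. R is symmetric — valid.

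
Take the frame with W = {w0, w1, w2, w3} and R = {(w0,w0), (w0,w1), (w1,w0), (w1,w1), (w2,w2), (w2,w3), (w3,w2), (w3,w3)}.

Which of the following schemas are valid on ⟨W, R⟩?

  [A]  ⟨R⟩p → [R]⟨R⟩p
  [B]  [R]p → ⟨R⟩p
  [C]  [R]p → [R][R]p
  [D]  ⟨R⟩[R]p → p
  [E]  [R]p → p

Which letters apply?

R is reflexive: each world relates to itself.
R is symmetric: every R-edge is matched by its reverse.
R is transitive: R is closed under composition.
R is euclidean: any two R-successors of the same world are R-related.
R is serial: every world has an R-successor.
(A) ⟨R⟩p → [R]⟨R⟩p (axiom 5) characterises the euclidean frames. R is euclidean — valid.
(B) [R]p → ⟨R⟩p is axiom D; it is valid on a frame exactly when R is serial. R is serial, so valid.
(C) [R]p → [R][R]p is axiom 4, which corresponds to transitivity. R is transitive — valid.
(D) ⟨R⟩[R]p → p is the dual of axiom B, which corresponds to symmetry. R is symmetric — valid.
(E) [R]p → p is axiom T; it is valid on a frame exactly when R is reflexive. R is reflexive, so valid.

A, B, C, D, E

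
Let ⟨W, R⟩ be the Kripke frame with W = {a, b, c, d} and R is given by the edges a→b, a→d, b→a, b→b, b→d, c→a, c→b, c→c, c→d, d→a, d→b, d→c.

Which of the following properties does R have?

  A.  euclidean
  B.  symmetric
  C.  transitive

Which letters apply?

none

(A) not euclidean: c R a and c R c but not a R c.
(B) not symmetric: c R a but not a R c.
(C) not transitive: a R b and b R a but not a R a.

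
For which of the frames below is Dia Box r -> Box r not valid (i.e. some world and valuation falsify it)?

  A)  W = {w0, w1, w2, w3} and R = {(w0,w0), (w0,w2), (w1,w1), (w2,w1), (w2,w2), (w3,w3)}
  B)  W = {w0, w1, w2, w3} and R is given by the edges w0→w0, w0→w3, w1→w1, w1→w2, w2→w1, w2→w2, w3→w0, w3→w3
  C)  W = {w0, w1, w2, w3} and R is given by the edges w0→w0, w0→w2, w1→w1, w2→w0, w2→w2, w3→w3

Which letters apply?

A

The schema Dia Box r -> Box r is the dual of axiom 5; it is valid on a frame iff R is euclidean.
(A) R is not euclidean (w0 R w2 and w0 R w0 but not w2 R w0), so the schema fails here.
(B) R is euclidean (any two R-successors of the same world are R-related), so the schema is valid here.
(C) R is euclidean (any two R-successors of the same world are R-related), so the schema is valid here.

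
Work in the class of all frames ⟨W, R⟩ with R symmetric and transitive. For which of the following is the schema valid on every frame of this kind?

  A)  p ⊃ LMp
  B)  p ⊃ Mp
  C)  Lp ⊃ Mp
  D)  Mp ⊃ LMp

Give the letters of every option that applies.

A, D

A symmetric transitive relation is euclidean (uRv and uRw give vRu by symmetry, then vRw by transitivity).
(A) axiom B: valid iff R is symmetric. Every such R is symmetric — valid.
(B) p ⊃ Mp is the dual of axiom T, which corresponds to reflexivity. Such an R need not be reflexive — not valid.
(C) Lp ⊃ Mp is axiom D, which corresponds to seriality. Such an R need not be serial — not valid.
(D) Mp ⊃ LMp is axiom 5, which corresponds to the euclidean property. Every such R is euclidean — valid.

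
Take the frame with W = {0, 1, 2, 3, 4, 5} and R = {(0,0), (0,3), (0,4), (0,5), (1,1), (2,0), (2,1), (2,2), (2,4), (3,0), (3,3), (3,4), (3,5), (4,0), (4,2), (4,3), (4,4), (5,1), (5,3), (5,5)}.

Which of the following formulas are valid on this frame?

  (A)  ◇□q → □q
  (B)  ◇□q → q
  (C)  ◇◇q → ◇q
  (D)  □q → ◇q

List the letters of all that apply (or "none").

R is not symmetric: 0 R 5 but not 5 R 0.
R is not transitive: 0 R 4 and 4 R 2 but not 0 R 2.
R is not euclidean: 0 R 4 and 0 R 5 but not 4 R 5.
R is serial: every world has an R-successor.
(A) ◇□q → □q is the dual of axiom 5, which corresponds to the euclidean property. R is not euclidean — not valid.
(B) ◇□q → q is the dual of axiom B, which corresponds to symmetry. R is not symmetric — not valid.
(C) ◇◇q → ◇q (the dual of axiom 4) characterises the transitive frames. R is not transitive — not valid.
(D) □q → ◇q is axiom D; it is valid on a frame exactly when R is serial. R is serial, so valid.

D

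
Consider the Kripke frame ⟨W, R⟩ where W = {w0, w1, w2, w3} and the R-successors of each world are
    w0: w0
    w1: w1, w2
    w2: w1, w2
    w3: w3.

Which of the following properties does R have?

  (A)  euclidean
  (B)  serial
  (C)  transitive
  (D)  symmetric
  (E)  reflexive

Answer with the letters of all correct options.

(A) euclidean: any two R-successors of the same world are R-related.
(B) serial: every world has an R-successor.
(C) transitive: R is closed under composition.
(D) symmetric: every R-edge is matched by its reverse.
(E) reflexive: each world relates to itself.

A, B, C, D, E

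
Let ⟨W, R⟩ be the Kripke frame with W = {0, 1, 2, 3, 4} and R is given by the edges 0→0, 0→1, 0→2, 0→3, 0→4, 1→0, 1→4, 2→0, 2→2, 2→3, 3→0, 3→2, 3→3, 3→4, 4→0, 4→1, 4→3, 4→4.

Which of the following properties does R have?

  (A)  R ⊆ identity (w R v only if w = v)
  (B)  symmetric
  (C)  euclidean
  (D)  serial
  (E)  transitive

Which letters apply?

B, D

(A) not ⊆ identity: 0 R 1 with 0 ≠ 1.
(B) symmetric: every R-edge is matched by its reverse.
(C) not euclidean: 0 R 1 and 0 R 2 but not 1 R 2.
(D) serial: every world has an R-successor.
(E) not transitive: 1 R 0 and 0 R 1 but not 1 R 1.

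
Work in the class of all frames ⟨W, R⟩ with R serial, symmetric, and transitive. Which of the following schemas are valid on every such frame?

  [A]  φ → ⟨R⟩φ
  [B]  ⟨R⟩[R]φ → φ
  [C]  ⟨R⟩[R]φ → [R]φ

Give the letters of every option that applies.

A, B, C

A serial symmetric transitive relation is reflexive (take any v with uRv; symmetry gives vRu and transitivity gives uRu), hence an equivalence relation.
(A) φ → ⟨R⟩φ (the dual of axiom T) characterises the reflexive frames. Every such R is reflexive — valid.
(B) the dual of axiom B: valid iff R is symmetric. Every such R is symmetric — valid.
(C) ⟨R⟩[R]φ → [R]φ (the dual of axiom 5) characterises the euclidean frames. Every such R is euclidean — valid.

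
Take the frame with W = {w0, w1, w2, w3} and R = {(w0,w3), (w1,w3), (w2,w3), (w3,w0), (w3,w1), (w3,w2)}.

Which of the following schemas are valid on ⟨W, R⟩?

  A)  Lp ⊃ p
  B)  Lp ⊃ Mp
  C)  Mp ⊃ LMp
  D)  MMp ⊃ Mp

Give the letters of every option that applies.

R is not reflexive: not w0 R w0.
R is not transitive: w0 R w3 and w3 R w0 but not w0 R w0.
R is not euclidean: w3 R w0 and w3 R w1 but not w0 R w1.
R is serial: every world has an R-successor.
(A) Lp ⊃ p (axiom T) characterises the reflexive frames. R is not reflexive — not valid.
(B) Lp ⊃ Mp (axiom D) characterises the serial frames. R is serial — valid.
(C) Mp ⊃ LMp is axiom 5; it is valid on a frame exactly when R is euclidean. R is not euclidean, so not valid.
(D) MMp ⊃ Mp is the dual of axiom 4, which corresponds to transitivity. R is not transitive — not valid.

B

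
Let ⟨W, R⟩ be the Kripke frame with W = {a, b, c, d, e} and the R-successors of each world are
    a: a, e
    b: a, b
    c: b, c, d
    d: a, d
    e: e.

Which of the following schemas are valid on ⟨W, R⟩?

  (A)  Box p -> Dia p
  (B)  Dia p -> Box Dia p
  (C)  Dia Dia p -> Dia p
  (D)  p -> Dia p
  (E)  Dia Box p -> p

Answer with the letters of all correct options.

A, D

R is reflexive: each world relates to itself.
R is not symmetric: a R e but not e R a.
R is not transitive: b R a and a R e but not b R e.
R is not euclidean: a R e and a R a but not e R a.
R is serial: every world has an R-successor.
(A) Box p -> Dia p (axiom D) characterises the serial frames. R is serial — valid.
(B) Dia p -> Box Dia p (axiom 5) characterises the euclidean frames. R is not euclidean — not valid.
(C) the dual of axiom 4: valid iff R is transitive. R is not transitive — not valid.
(D) p -> Dia p (the dual of axiom T) characterises the reflexive frames. R is reflexive — valid.
(E) the dual of axiom B: valid iff R is symmetric. R is not symmetric — not valid.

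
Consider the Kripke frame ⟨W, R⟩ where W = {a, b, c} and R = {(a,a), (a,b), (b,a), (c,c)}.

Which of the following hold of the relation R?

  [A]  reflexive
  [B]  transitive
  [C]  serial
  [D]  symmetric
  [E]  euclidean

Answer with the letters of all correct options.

(A) not reflexive: not b R b.
(B) not transitive: b R a and a R b but not b R b.
(C) serial: every world has an R-successor.
(D) symmetric: every R-edge is matched by its reverse.
(E) not euclidean: a R b and a R b but not b R b.

C, D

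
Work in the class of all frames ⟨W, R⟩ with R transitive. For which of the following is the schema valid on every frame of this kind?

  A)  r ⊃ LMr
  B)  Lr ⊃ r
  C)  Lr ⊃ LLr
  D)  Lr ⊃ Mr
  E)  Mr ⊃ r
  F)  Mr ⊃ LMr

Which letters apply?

C

(A) r ⊃ LMr is axiom B, which corresponds to symmetry. Such an R need not be symmetric — not valid.
(B) axiom T: valid iff R is reflexive. Such an R need not be reflexive — not valid.
(C) Lr ⊃ LLr (axiom 4) characterises the transitive frames. Every such R is transitive — valid.
(D) axiom D: valid iff R is serial. Such an R need not be serial — not valid.
(E) Mr ⊃ r (the converse of T) corresponds to R being a subset of the identity. Such an R need not be a subset of the identity, so not valid.
(F) Mr ⊃ LMr (axiom 5) characterises the euclidean frames. Such an R need not be euclidean — not valid.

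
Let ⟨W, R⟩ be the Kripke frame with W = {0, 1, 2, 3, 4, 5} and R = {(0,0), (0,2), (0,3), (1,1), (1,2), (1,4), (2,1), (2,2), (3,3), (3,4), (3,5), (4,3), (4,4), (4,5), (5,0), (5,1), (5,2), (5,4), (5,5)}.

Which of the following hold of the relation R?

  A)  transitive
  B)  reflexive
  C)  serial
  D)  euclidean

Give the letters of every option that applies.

(A) not transitive: 0 R 2 and 2 R 1 but not 0 R 1.
(B) reflexive: each world relates to itself.
(C) serial: every world has an R-successor.
(D) not euclidean: 0 R 2 and 0 R 0 but not 2 R 0.

B, C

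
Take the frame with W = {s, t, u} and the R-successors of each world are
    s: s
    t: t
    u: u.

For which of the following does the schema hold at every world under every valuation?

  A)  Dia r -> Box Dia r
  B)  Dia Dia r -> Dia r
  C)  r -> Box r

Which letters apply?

A, B, C

R is transitive: R is closed under composition.
R is euclidean: any two R-successors of the same world are R-related.
R is a subset of the identity: every R-edge is a self-loop.
(A) axiom 5: valid iff R is euclidean. R is euclidean — valid.
(B) Dia Dia r -> Dia r is the dual of axiom 4; it is valid on a frame exactly when R is transitive. R is transitive, so valid.
(C) r -> Box r is equivalent to ◇p→p; it holds exactly when R ⊆ identity. Here R ⊆ identity — valid.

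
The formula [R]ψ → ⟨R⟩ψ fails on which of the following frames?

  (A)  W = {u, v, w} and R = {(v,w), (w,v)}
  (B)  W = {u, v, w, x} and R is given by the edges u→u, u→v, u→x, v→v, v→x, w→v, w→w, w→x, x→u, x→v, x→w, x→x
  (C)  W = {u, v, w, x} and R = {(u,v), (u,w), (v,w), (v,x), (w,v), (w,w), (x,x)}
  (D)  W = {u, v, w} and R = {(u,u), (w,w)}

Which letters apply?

A, D

The schema [R]ψ → ⟨R⟩ψ is axiom D; it is valid on a frame iff R is serial.
(A) R is not serial (u has no R-successor), so the schema fails here.
(B) R is serial (every world has an R-successor), so the schema is valid here.
(C) R is serial (every world has an R-successor), so the schema is valid here.
(D) R is not serial (v has no R-successor), so the schema fails here.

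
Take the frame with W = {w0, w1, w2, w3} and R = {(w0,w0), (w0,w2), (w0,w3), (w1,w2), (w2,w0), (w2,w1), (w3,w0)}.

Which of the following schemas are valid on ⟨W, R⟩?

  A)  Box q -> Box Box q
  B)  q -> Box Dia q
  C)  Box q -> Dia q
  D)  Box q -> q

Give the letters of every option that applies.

R is not reflexive: not w1 R w1.
R is symmetric: every R-edge is matched by its reverse.
R is not transitive: w0 R w2 and w2 R w1 but not w0 R w1.
R is serial: every world has an R-successor.
(A) Box q -> Box Box q (axiom 4) characterises the transitive frames. R is not transitive — not valid.
(B) q -> Box Dia q is axiom B, which corresponds to symmetry. R is symmetric — valid.
(C) Box q -> Dia q is axiom D; it is valid on a frame exactly when R is serial. R is serial, so valid.
(D) Box q -> q is axiom T, which corresponds to reflexivity. R is not reflexive — not valid.

B, C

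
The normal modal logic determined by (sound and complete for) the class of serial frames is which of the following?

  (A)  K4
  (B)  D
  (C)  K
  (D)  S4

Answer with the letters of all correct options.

(A) K4 is determined by the class of transitive frames.
(B) D is determined by exactly this class.
(C) K is determined by the class of arbitrary frames.
(D) S4 is determined by the class of reflexive and transitive frames.

B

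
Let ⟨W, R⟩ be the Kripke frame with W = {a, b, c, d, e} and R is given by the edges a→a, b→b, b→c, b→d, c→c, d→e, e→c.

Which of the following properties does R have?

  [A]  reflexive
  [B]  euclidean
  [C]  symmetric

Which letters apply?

(A) not reflexive: not d R d.
(B) not euclidean: b R c and b R b but not c R b.
(C) not symmetric: b R c but not c R b.

none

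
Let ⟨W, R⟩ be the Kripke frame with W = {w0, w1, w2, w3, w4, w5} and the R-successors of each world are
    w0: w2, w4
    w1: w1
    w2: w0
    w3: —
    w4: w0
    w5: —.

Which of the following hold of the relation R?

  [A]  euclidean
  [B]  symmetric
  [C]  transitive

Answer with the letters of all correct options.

B

(A) not euclidean: w0 R w2 and w0 R w4 but not w2 R w4.
(B) symmetric: every R-edge is matched by its reverse.
(C) not transitive: w0 R w2 and w2 R w0 but not w0 R w0.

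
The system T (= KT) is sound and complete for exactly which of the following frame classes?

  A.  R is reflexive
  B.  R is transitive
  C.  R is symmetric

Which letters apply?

(A) T (= KT) is sound and complete for exactly this class.
(B) this class determines K4, not T (= KT).
(C) this class determines KB, not T (= KT).

A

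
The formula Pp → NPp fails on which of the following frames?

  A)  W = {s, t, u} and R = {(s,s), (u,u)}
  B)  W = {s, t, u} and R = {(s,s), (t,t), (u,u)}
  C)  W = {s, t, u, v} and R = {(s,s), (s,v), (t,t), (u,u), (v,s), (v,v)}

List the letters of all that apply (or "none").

The schema Pp → NPp is axiom 5; it is valid on a frame iff R is euclidean.
(A) R is euclidean (any two R-successors of the same world are R-related), so the schema is valid here.
(B) R is euclidean (any two R-successors of the same world are R-related), so the schema is valid here.
(C) R is euclidean (any two R-successors of the same world are R-related), so the schema is valid here.

none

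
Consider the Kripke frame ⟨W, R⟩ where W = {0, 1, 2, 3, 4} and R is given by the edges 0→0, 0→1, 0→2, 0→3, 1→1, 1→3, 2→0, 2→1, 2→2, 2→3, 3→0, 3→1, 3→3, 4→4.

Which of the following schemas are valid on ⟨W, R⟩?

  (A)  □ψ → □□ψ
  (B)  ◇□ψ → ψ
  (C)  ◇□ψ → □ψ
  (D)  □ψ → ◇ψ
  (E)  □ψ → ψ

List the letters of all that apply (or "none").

D, E

R is reflexive: each world relates to itself.
R is not symmetric: 0 R 1 but not 1 R 0.
R is not transitive: 1 R 3 and 3 R 0 but not 1 R 0.
R is not euclidean: 0 R 1 and 0 R 0 but not 1 R 0.
R is serial: every world has an R-successor.
(A) □ψ → □□ψ (axiom 4) characterises the transitive frames. R is not transitive — not valid.
(B) the dual of axiom B: valid iff R is symmetric. R is not symmetric — not valid.
(C) ◇□ψ → □ψ is the dual of axiom 5, which corresponds to the euclidean property. R is not euclidean — not valid.
(D) axiom D: valid iff R is serial. R is serial — valid.
(E) □ψ → ψ (axiom T) characterises the reflexive frames. R is reflexive — valid.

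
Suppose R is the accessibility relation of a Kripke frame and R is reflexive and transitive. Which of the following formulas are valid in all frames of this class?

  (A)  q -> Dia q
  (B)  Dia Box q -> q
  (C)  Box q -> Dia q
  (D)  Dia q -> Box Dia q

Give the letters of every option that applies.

Reflexive relations are serial.
(A) q -> Dia q (the dual of axiom T) characterises the reflexive frames. Every such R is reflexive — valid.
(B) Dia Box q -> q is the dual of axiom B, which corresponds to symmetry. Such an R need not be symmetric — not valid.
(C) Box q -> Dia q (axiom D) characterises the serial frames. Every such R is serial — valid.
(D) Dia q -> Box Dia q (axiom 5) characterises the euclidean frames. Such an R need not be euclidean — not valid.

A, C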